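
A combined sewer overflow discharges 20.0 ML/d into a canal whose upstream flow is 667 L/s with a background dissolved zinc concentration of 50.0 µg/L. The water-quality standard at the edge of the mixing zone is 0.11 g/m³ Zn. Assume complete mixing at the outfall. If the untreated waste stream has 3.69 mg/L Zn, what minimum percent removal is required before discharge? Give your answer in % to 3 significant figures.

92.3 %

20.0 ML/d = 0.2315 m³/s.
667 L/s = 0.667 m³/s.
50.0 µg/L = 0.05 mg/L.
Mass balance: 0.11·0.8985 = 0.2315·Cₑ + 0.667·0.05.
Cₑ = (0.09883 − 0.03335) / 0.2315 = 0.2829 mg/L.
Required removal = 1 − 0.2829/3.69 = 92.33 %.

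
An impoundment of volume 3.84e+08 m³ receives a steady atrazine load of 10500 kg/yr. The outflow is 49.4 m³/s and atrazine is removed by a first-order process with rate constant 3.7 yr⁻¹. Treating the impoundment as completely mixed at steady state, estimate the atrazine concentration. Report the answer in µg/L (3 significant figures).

Outflow Q = 49.4 m³/s × 3.156e+07 s/yr = 1.559e+09 m³/yr.
Steady-state CSTR mass balance: W = Q·C + k·V·C, so C = W/(Q + kV).
Q + kV = 1.559e+09 + 3.7·3.84e+08 = 2.98e+09 m³/yr.
C = 10500/2.98e+09 = 3.524e-06 kg/m³ = 0.003524 mg/L = 3.524 µg/L.

3.52 µg/L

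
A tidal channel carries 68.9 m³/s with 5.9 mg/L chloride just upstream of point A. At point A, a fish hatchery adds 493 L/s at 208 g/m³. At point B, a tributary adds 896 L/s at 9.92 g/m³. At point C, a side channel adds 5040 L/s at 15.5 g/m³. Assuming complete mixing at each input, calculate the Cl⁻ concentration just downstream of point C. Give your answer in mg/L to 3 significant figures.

7.91 mg/L

493 L/s = 0.493 m³/s.
After input A: C = (68.9·5.9 + 0.493·208) / 69.39 = 7.336 mg/L.
896 L/s = 0.896 m³/s.
After input B: C = (69.39·7.336 + 0.896·9.92) / 70.29 = 7.369 mg/L.
5040 L/s = 5.04 m³/s.
After input C: C = (70.29·7.369 + 5.04·15.5) / 75.33 = 7.913 mg/L.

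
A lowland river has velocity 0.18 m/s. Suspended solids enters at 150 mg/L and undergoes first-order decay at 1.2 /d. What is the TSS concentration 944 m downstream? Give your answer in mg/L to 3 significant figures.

139 mg/L

Travel time t = 944 m / 0.18 m/s = 944/0.18 = 5244 s = 0.0607 d.
First-order decay: C = 150·exp(−1.2·0.0607) = 150·0.9298 = 139.5 mg/L.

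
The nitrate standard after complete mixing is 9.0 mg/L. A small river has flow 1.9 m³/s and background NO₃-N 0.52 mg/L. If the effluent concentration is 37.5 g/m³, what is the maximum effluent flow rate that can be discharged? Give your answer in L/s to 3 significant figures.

Mass balance at complete mixing: C_std·(Q_w + Q_r) = Q_w·C_e + Q_r·C_b.
Rearranging, Q_w = Q_r·(C_std − C_b)/(C_e − C_std) = 1.9·(9 − 0.52) / (37.5 − 9) = 0.5653 m³/s.
= 565.3 L/s.

565 L/s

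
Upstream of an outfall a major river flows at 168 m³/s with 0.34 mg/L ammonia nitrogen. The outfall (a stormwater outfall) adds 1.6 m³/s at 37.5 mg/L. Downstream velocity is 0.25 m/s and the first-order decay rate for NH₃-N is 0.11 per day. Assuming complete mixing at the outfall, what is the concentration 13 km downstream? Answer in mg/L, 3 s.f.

After complete mixing, C₀ = (1.6·37.5 + 168·0.34) / 169.6 = 0.6906 mg/L.
Travel time t = 1.3e+04 m / 0.25 m/s = 5.2e+04 s = 0.6019 d.
C = 0.6906·exp(−0.11·0.6019) = 0.6906·0.9359 = 0.6463 mg/L.

0.646 mg/L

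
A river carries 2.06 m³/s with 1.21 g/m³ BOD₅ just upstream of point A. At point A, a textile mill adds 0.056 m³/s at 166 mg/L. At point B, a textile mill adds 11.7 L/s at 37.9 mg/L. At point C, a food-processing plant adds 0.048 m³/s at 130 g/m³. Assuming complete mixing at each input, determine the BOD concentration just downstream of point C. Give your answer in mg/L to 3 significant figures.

8.49 mg/L

After input A: C = (2.06·1.21 + 0.056·166) / 2.116 = 5.571 mg/L.
11.7 L/s = 0.0117 m³/s.
After input B: C = (2.116·5.571 + 0.0117·37.9) / 2.128 = 5.749 mg/L.
After input C: C = (2.128·5.749 + 0.048·130) / 2.176 = 8.49 mg/L.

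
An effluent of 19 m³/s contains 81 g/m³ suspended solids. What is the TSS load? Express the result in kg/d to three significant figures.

133000 kg/d

Mass flux = Q·C = 19 m³/s × 81 g/m³ = 1539 g/s.
= 1539 g/s × 86.4 = 1.33e+05 kg/d.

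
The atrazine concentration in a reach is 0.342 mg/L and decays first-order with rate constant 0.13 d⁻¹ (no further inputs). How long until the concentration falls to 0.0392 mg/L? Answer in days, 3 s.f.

t = ln(C₀/C)/k = ln(0.342/0.0392)/0.13 = 2.166/0.13 = 16.66 d.

16.7 d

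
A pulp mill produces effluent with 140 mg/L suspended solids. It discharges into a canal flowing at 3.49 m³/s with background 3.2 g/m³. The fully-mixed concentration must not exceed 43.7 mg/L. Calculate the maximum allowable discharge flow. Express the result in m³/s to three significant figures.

Mass balance at complete mixing: C_std·(Q_w + Q_r) = Q_w·C_e + Q_r·C_b.
Rearranging, Q_w = Q_r·(C_std − C_b)/(C_e − C_std) = 3.49·(43.7 − 3.2) / (140 − 43.7) = 1.468 m³/s.

1.47 m³/s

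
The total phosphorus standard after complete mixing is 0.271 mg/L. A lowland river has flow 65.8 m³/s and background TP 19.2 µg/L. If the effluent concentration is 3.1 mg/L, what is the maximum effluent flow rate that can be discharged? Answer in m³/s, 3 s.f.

19.2 µg/L = 0.0192 mg/L.
Mass balance at complete mixing: C_std·(Q_w + Q_r) = Q_w·C_e + Q_r·C_b.
Rearranging, Q_w = Q_r·(C_std − C_b)/(C_e − C_std) = 65.8·(0.271 − 0.0192) / (3.1 − 0.271) = 5.857 m³/s.

5.86 m³/s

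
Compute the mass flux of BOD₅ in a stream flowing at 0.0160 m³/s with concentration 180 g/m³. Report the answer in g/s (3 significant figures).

Mass flux = Q·C = 0.016 m³/s × 180 g/m³ = 2.88 g/s.

2.88 g/s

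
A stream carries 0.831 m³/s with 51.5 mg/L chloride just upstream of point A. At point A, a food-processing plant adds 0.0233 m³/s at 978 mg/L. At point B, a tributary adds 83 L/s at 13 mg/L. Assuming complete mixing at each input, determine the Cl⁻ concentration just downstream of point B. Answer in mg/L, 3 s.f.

After input A: C = (0.831·51.5 + 0.0233·978) / 0.8543 = 76.77 mg/L.
83 L/s = 0.083 m³/s.
After input B: C = (0.8543·76.77 + 0.083·13) / 0.9373 = 71.12 mg/L.

71.1 mg/L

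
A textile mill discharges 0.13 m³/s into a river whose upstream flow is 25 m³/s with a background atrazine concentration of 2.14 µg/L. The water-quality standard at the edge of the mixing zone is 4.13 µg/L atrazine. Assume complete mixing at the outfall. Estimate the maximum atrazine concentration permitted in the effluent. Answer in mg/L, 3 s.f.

0.387 mg/L

2.14 µg/L = 0.00214 mg/L.
4.13 µg/L = 0.00413 mg/L.
Mass balance: 0.00413·25.13 = 0.13·Cₑ + 25·0.00214.
Cₑ = (0.1038 − 0.0535) / 0.13 = 0.3868 mg/L.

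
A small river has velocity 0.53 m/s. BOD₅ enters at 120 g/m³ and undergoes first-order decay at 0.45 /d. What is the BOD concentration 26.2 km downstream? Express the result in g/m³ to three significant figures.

Travel time t = 26.2 km / 0.53 m/s = 2.62e+04/0.53 = 4.943e+04 s = 0.5722 d.
First-order decay: C = 120·exp(−0.45·0.5722) = 120·0.773 = 92.76 g/m³.

92.8 g/m³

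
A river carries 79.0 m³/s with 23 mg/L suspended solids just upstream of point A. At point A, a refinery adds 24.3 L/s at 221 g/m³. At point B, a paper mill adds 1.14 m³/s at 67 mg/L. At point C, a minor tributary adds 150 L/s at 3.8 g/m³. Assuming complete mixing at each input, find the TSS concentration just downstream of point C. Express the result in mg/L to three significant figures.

23.6 mg/L

24.3 L/s = 0.0243 m³/s.
After input A: C = (79·23 + 0.0243·221) / 79.02 = 23.06 mg/L.
After input B: C = (79.02·23.06 + 1.14·67) / 80.16 = 23.69 mg/L.
150 L/s = 0.15 m³/s.
After input C: C = (80.16·23.69 + 0.15·3.8) / 80.31 = 23.65 mg/L.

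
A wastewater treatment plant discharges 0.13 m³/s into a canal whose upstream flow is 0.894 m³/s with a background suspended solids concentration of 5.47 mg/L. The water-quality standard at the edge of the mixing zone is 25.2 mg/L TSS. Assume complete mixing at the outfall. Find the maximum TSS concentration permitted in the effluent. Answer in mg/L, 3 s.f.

Mass balance: 25.2·1.024 = 0.13·Cₑ + 0.894·5.47.
Cₑ = (25.8 − 4.89) / 0.13 = 160.9 mg/L.

161 mg/L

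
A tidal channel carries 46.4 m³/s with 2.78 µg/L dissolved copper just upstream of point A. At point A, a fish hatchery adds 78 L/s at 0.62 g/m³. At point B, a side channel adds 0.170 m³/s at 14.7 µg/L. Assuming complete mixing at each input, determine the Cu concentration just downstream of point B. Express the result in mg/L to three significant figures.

2.78 µg/L = 0.00278 mg/L.
78 L/s = 0.078 m³/s.
After input A: C = (46.4·0.00278 + 0.078·0.62) / 46.48 = 0.003816 mg/L.
14.7 µg/L = 0.0147 mg/L.
After input B: C = (46.48·0.003816 + 0.17·0.0147) / 46.65 = 0.003855 mg/L.

0.00386 mg/L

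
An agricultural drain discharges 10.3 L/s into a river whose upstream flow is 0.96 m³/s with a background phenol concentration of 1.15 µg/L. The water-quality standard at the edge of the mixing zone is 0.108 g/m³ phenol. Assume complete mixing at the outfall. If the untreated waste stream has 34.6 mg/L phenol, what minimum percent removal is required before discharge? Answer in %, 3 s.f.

10.3 L/s = 0.0103 m³/s.
1.15 µg/L = 0.00115 mg/L.
Mass balance: 0.108·0.9703 = 0.0103·Cₑ + 0.96·0.00115.
Cₑ = (0.1048 − 0.001104) / 0.0103 = 10.07 mg/L.
Required removal = 1 − 10.07/34.6 = 70.91 %.

70.9 %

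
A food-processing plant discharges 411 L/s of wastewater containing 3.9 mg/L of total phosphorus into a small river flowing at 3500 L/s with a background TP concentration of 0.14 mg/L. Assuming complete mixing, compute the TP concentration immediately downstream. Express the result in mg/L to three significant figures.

411 L/s = 0.411 m³/s.
3500 L/s = 3.5 m³/s.
Conservation of mass across the mixing zone: C = (0.411·3.9 + 3.5·0.14) / (0.411 + 3.5) = 2.093/3.911 = 0.5351 mg/L.

0.535 mg/L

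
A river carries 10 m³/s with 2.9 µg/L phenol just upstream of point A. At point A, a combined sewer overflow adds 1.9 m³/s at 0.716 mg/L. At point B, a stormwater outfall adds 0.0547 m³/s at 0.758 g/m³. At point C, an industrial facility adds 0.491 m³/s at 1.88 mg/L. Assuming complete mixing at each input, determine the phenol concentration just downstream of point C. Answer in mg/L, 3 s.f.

0.189 mg/L

2.9 µg/L = 0.0029 mg/L.
After input A: C = (10·0.0029 + 1.9·0.716) / 11.9 = 0.1168 mg/L.
After input B: C = (11.9·0.1168 + 0.0547·0.758) / 11.95 = 0.1197 mg/L.
After input C: C = (11.95·0.1197 + 0.491·1.88) / 12.45 = 0.1891 mg/L.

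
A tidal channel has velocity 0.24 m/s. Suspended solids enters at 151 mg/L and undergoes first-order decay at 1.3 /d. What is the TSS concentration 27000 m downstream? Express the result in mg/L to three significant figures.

Travel time t = 27000 m / 0.24 m/s = 2.7e+04/0.24 = 1.125e+05 s = 1.302 d.
First-order decay: C = 151·exp(−1.3·1.302) = 151·0.184 = 27.79 mg/L.

27.8 mg/L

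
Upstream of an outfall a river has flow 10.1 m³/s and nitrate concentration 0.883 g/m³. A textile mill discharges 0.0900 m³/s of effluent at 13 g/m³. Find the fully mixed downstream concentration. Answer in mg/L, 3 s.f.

0.990 mg/L

By mass balance at complete mixing, C = (0.09·13 + 10.1·0.883) / (0.09 + 10.1) = 10.09/10.19 = 0.99 mg/L.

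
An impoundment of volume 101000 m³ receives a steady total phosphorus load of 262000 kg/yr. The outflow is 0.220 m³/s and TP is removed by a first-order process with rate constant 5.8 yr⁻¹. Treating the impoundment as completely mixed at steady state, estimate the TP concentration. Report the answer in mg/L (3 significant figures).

34.8 mg/L

Outflow Q = 0.220 m³/s × 3.156e+07 s/yr = 6.943e+06 m³/yr.
Steady-state CSTR mass balance: W = Q·C + k·V·C, so C = W/(Q + kV).
Q + kV = 6.943e+06 + 5.8·101000 = 7.528e+06 m³/yr.
C = 262000/7.528e+06 = 0.0348 kg/m³ = 34.8 mg/L.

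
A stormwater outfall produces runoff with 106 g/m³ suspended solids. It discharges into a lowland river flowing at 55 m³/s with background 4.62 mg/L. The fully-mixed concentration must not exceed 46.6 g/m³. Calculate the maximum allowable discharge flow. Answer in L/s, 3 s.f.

38900 L/s

Mass balance at complete mixing: C_std·(Q_w + Q_r) = Q_w·C_e + Q_r·C_b.
Rearranging, Q_w = Q_r·(C_std − C_b)/(C_e − C_std) = 55·(46.6 − 4.62) / (106 − 46.6) = 38.87 m³/s.
= 3.887e+04 L/s.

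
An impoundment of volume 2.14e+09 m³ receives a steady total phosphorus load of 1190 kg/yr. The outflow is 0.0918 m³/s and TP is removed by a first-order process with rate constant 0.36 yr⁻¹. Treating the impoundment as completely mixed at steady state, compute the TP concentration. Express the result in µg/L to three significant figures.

Outflow Q = 0.0918 m³/s × 3.156e+07 s/yr = 2.897e+06 m³/yr.
Steady-state CSTR mass balance: W = Q·C + k·V·C, so C = W/(Q + kV).
Q + kV = 2.897e+06 + 0.36·2.14e+09 = 7.733e+08 m³/yr.
C = 1190/7.733e+08 = 1.539e-06 kg/m³ = 0.001539 mg/L = 1.539 µg/L.

1.54 µg/L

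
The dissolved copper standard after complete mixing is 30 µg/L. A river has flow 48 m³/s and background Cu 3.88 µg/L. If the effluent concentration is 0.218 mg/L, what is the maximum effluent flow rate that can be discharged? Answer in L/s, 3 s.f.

3.88 µg/L = 0.00388 mg/L.
30 µg/L = 0.03 mg/L.
Mass balance at complete mixing: C_std·(Q_w + Q_r) = Q_w·C_e + Q_r·C_b.
Rearranging, Q_w = Q_r·(C_std − C_b)/(C_e − C_std) = 48·(0.03 − 0.00388) / (0.218 − 0.03) = 6.669 m³/s.
= 6669 L/s.

6670 L/s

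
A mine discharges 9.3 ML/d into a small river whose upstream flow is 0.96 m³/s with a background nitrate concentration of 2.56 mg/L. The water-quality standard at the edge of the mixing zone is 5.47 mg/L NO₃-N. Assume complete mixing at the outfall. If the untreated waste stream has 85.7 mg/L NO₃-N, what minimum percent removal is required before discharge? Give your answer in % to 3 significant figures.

63.3 %

9.3 ML/d = 0.1076 m³/s.
Mass balance: 5.47·1.068 = 0.1076·Cₑ + 0.96·2.56.
Cₑ = (5.84 − 2.458) / 0.1076 = 31.42 mg/L.
Required removal = 1 − 31.42/85.7 = 63.33 %.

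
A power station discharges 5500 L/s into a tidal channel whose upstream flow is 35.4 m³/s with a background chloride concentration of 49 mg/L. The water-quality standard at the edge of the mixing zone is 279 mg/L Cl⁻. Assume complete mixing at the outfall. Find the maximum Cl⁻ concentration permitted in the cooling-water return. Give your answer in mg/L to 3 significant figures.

1760 mg/L

5500 L/s = 5.5 m³/s.
Mass balance: 279·40.9 = 5.5·Cₑ + 35.4·49.
Cₑ = (1.141e+04 − 1735) / 5.5 = 1759 mg/L.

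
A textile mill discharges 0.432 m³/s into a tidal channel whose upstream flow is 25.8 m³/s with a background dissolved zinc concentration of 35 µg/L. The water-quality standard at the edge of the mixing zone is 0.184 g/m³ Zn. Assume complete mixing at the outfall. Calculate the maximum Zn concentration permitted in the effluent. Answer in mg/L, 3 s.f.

9.08 mg/L

35 µg/L = 0.035 mg/L.
Mass balance: 0.184·26.23 = 0.432·Cₑ + 25.8·0.035.
Cₑ = (4.827 − 0.903) / 0.432 = 9.083 mg/L.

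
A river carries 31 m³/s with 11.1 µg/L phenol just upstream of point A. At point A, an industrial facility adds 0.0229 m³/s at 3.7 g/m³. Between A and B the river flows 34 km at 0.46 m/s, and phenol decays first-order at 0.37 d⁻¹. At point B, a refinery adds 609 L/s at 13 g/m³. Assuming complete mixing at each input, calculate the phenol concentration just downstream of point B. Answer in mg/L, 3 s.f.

0.260 mg/L

11.1 µg/L = 0.0111 mg/L.
After input A: C = (31·0.0111 + 0.0229·3.7) / 31.02 = 0.01382 mg/L.
Over the 34 km reach to input B (t = 7.391e+04 s = 0.8555 d), decay gives C = 0.01382·exp(−0.37·0.8555) = 0.01007 mg/L.
609 L/s = 0.609 m³/s.
After input B: C = (31.02·0.01007 + 0.609·13) / 31.63 = 0.2602 mg/L.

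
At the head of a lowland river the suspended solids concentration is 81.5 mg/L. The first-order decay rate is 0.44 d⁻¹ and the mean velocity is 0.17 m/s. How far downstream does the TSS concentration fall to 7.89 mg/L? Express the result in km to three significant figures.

77.9 km

From C = C₀·e^(−kt), t = ln(C₀/C)/k = ln(81.5/7.89)/0.44 = 2.335/0.44 = 5.307 d.
Distance = v·t = 0.17 m/s × 4.585e+05 s = 7.795e+04 m = 77.95 km.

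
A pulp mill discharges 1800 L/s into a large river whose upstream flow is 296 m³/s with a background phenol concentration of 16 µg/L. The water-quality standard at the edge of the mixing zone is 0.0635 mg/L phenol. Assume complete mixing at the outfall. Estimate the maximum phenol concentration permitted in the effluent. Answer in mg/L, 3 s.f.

7.87 mg/L

1800 L/s = 1.8 m³/s.
16 µg/L = 0.016 mg/L.
Mass balance: 0.0635·297.8 = 1.8·Cₑ + 296·0.016.
Cₑ = (18.91 − 4.736) / 1.8 = 7.875 mg/L.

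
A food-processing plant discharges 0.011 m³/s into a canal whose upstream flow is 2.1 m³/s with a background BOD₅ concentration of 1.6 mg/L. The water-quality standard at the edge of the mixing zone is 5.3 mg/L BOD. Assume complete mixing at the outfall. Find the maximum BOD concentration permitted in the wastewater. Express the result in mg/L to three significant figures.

Mass balance: 5.3·2.111 = 0.011·Cₑ + 2.1·1.6.
Cₑ = (11.19 − 3.36) / 0.011 = 711.7 mg/L.

712 mg/L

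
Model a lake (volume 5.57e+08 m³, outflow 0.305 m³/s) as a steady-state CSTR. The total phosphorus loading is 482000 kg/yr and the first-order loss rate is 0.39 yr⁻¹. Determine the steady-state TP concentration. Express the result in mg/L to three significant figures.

Outflow Q = 0.305 m³/s × 3.156e+07 s/yr = 9.625e+06 m³/yr.
Steady-state CSTR mass balance: W = Q·C + k·V·C, so C = W/(Q + kV).
Q + kV = 9.625e+06 + 0.39·5.57e+08 = 2.269e+08 m³/yr.
C = 482000/2.269e+08 = 0.002125 kg/m³ = 2.125 mg/L.

2.12 mg/L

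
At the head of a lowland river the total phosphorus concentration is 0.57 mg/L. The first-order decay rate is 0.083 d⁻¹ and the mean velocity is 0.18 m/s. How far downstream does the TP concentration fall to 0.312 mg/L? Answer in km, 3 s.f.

From C = C₀·e^(−kt), t = ln(C₀/C)/k = ln(0.57/0.312)/0.083 = 0.6026/0.083 = 7.261 d.
Distance = v·t = 0.18 m/s × 6.273e+05 s = 1.129e+05 m = 112.9 km.

113 km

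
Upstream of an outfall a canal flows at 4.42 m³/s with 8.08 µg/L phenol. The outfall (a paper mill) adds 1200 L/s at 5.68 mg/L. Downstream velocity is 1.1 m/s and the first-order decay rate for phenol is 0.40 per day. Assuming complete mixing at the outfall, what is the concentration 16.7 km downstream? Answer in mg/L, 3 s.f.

1.14 mg/L

1200 L/s = 1.2 m³/s.
8.08 µg/L = 0.00808 mg/L.
After complete mixing, C₀ = (1.2·5.68 + 4.42·0.00808) / 5.62 = 1.219 mg/L.
Travel time t = 1.67e+04 m / 1.1 m/s = 1.518e+04 s = 0.1757 d.
C = 1.219·exp(−0.40·0.1757) = 1.219·0.9321 = 1.136 mg/L.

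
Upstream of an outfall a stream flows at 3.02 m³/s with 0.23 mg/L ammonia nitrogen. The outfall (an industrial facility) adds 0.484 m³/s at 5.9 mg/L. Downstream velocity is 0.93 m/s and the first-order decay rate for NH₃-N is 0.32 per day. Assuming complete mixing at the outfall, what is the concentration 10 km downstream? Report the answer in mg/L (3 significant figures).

0.974 mg/L

After complete mixing, C₀ = (0.484·5.9 + 3.02·0.23) / 3.504 = 1.013 mg/L.
Travel time t = 1e+04 m / 0.93 m/s = 1.075e+04 s = 0.1245 d.
C = 1.013·exp(−0.32·0.1245) = 1.013·0.961 = 0.9736 mg/L.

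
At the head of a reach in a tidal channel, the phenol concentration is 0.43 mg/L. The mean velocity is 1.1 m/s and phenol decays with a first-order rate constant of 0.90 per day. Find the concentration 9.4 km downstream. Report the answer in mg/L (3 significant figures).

0.393 mg/L

Travel time t = 9.4 km / 1.1 m/s = 9400/1.1 = 8545 s = 0.09891 d.
First-order decay: C = 0.43·exp(−0.90·0.09891) = 0.43·0.9148 = 0.3934 mg/L.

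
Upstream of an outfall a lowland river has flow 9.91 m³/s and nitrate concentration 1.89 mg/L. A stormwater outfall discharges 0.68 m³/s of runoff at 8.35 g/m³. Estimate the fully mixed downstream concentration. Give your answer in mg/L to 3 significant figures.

Flow-weighted mixing gives C = (0.68·8.35 + 9.91·1.89) / (0.68 + 9.91) = 24.41/10.59 = 2.305 mg/L.

2.30 mg/L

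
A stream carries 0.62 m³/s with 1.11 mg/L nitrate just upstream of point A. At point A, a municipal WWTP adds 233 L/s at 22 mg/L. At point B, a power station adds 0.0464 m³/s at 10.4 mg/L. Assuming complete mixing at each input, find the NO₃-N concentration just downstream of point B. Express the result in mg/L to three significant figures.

233 L/s = 0.233 m³/s.
After input A: C = (0.62·1.11 + 0.233·22) / 0.853 = 6.816 mg/L.
After input B: C = (0.853·6.816 + 0.0464·10.4) / 0.8994 = 7.001 mg/L.

7.00 mg/L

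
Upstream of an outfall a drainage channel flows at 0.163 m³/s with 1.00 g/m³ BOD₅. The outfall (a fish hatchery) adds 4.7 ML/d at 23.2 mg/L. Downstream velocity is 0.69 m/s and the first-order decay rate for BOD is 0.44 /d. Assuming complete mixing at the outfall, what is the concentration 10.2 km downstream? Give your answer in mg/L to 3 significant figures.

4.7 ML/d = 0.0544 m³/s.
After complete mixing, C₀ = (0.0544·23.2 + 0.163·1) / 0.2174 = 6.555 mg/L.
Travel time t = 1.02e+04 m / 0.69 m/s = 1.478e+04 s = 0.1711 d.
C = 6.555·exp(−0.44·0.1711) = 6.555·0.9275 = 6.08 mg/L.

6.08 mg/L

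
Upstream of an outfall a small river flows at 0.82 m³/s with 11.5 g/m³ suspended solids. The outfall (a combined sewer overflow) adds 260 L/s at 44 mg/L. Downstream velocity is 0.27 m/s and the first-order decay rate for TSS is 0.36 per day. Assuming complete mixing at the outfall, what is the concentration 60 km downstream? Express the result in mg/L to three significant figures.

7.66 mg/L

260 L/s = 0.26 m³/s.
After complete mixing, C₀ = (0.26·44 + 0.82·11.5) / 1.08 = 19.32 mg/L.
Travel time t = 6e+04 m / 0.27 m/s = 2.222e+05 s = 2.572 d.
C = 19.32·exp(−0.36·2.572) = 19.32·0.3962 = 7.656 mg/L.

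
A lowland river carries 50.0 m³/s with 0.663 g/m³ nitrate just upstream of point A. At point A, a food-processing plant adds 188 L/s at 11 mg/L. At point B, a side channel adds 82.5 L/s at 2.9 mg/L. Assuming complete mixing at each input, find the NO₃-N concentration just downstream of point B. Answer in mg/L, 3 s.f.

0.705 mg/L

188 L/s = 0.188 m³/s.
After input A: C = (50·0.663 + 0.188·11) / 50.19 = 0.7017 mg/L.
82.5 L/s = 0.0825 m³/s.
After input B: C = (50.19·0.7017 + 0.0825·2.9) / 50.27 = 0.7053 mg/L.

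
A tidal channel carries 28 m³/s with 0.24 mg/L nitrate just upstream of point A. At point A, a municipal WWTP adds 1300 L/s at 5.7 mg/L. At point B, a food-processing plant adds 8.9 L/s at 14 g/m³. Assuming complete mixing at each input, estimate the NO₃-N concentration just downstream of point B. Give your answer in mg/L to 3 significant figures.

1300 L/s = 1.3 m³/s.
After input A: C = (28·0.24 + 1.3·5.7) / 29.3 = 0.4823 mg/L.
8.9 L/s = 0.0089 m³/s.
After input B: C = (29.3·0.4823 + 0.0089·14) / 29.31 = 0.4864 mg/L.

0.486 mg/L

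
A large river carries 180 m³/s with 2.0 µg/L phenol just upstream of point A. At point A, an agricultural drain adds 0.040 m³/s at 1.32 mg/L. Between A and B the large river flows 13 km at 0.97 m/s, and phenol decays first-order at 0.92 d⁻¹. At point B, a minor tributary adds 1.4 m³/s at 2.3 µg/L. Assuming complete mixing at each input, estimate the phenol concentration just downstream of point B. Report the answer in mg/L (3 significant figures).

0.00199 mg/L

2.0 µg/L = 0.002 mg/L.
After input A: C = (180·0.002 + 0.04·1.32) / 180 = 0.002293 mg/L.
Over the 13 km reach to input B (t = 1.34e+04 s = 0.1551 d), decay gives C = 0.002293·exp(−0.92·0.1551) = 0.001988 mg/L.
2.3 µg/L = 0.0023 mg/L.
After input B: C = (180·0.001988 + 1.4·0.0023) / 181.4 = 0.00199 mg/L.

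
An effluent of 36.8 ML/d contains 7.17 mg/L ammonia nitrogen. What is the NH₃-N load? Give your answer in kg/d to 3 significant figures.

264 kg/d

36.8 ML/d = 0.4259 m³/s.
Mass flux = Q·C = 0.4259 m³/s × 7.17 g/m³ = 3.054 g/s.
= 3.054 g/s × 86.4 = 263.9 kg/d.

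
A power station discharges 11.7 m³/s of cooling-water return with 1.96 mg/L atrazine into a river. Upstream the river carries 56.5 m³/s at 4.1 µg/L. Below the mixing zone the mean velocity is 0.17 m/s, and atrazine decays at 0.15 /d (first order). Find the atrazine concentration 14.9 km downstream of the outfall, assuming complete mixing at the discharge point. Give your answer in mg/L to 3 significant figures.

0.292 mg/L

4.1 µg/L = 0.0041 mg/L.
After complete mixing, C₀ = (11.7·1.96 + 56.5·0.0041) / 68.2 = 0.3396 mg/L.
Travel time t = 1.49e+04 m / 0.17 m/s = 8.765e+04 s = 1.014 d.
C = 0.3396·exp(−0.15·1.014) = 0.3396·0.8588 = 0.2917 mg/L.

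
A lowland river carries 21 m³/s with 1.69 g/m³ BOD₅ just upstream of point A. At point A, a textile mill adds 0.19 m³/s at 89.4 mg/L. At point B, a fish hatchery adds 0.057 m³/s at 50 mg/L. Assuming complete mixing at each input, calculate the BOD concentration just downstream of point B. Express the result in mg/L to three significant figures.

After input A: C = (21·1.69 + 0.19·89.4) / 21.19 = 2.476 mg/L.
After input B: C = (21.19·2.476 + 0.057·50) / 21.25 = 2.604 mg/L.

2.60 mg/L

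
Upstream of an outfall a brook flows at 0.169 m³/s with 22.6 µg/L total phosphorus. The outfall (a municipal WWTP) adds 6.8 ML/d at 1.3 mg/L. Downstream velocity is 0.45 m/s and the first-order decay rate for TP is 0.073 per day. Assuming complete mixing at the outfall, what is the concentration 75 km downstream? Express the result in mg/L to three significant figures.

6.8 ML/d = 0.0787 m³/s.
22.6 µg/L = 0.0226 mg/L.
After complete mixing, C₀ = (0.0787·1.3 + 0.169·0.0226) / 0.2477 = 0.4285 mg/L.
Travel time t = 7.5e+04 m / 0.45 m/s = 1.667e+05 s = 1.929 d.
C = 0.4285·exp(−0.073·1.929) = 0.4285·0.8686 = 0.3722 mg/L.

0.372 mg/L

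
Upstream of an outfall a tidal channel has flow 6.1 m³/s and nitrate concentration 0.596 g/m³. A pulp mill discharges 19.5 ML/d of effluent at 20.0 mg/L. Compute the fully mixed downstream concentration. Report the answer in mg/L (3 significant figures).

19.5 ML/d = 0.2257 m³/s.
Conservation of mass across the mixing zone: C = (0.2257·20 + 6.1·0.596) / (0.2257 + 6.1) = 8.149/6.326 = 1.288 mg/L.

1.29 mg/L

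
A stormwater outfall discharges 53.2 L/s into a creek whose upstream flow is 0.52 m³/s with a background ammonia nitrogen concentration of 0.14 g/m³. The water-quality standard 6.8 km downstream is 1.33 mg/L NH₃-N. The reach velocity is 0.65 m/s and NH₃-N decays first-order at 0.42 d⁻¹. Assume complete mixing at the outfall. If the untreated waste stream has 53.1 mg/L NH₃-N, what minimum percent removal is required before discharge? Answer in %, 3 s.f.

53.2 L/s = 0.0532 m³/s.
Travel time to the compliance point: t = 6800/0.65 = 1.046e+04 s = 0.1211 d; decay factor exp(−0.42·0.1211) = 0.9504.
So the concentration just after mixing may be at most 1.33/0.9504 = 1.399 mg/L.
Mass balance: 1.399·0.5732 = 0.0532·Cₑ + 0.52·0.14.
Cₑ = (0.8021 − 0.0728) / 0.0532 = 13.71 mg/L.
Required removal = 1 − 13.71/53.1 = 74.18 %.

74.2 %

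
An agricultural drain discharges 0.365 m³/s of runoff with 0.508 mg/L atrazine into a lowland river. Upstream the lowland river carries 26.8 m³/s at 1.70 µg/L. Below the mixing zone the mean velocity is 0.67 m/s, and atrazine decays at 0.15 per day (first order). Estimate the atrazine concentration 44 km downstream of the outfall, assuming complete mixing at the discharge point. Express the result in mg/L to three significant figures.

1.70 µg/L = 0.0017 mg/L.
After complete mixing, C₀ = (0.365·0.508 + 26.8·0.0017) / 27.16 = 0.008503 mg/L.
Travel time t = 4.4e+04 m / 0.67 m/s = 6.567e+04 s = 0.7601 d.
C = 0.008503·exp(−0.15·0.7601) = 0.008503·0.8922 = 0.007587 mg/L.

0.00759 mg/L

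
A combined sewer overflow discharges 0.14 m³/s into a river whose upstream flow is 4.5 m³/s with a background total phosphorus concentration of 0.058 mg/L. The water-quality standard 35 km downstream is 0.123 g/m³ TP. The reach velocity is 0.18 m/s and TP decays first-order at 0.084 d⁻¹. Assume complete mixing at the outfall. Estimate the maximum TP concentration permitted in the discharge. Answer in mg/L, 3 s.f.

Travel time to the compliance point: t = 3.5e+04/0.18 = 1.944e+05 s = 2.251 d; decay factor exp(−0.084·2.251) = 0.8278.
So the concentration just after mixing may be at most 0.123/0.8278 = 0.1486 mg/L.
Mass balance: 0.1486·4.64 = 0.14·Cₑ + 4.5·0.058.
Cₑ = (0.6895 − 0.261) / 0.14 = 3.061 mg/L.

3.06 mg/L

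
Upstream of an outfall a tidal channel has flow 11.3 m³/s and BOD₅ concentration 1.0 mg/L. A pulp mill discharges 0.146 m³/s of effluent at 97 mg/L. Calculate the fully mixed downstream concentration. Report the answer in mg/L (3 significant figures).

2.22 mg/L

Flow-weighted mixing gives C = (0.146·97 + 11.3·1) / (0.146 + 11.3) = 25.46/11.45 = 2.225 mg/L.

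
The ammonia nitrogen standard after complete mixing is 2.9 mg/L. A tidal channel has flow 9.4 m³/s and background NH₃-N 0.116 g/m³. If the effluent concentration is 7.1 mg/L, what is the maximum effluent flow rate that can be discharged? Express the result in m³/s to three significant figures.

6.23 m³/s

Mass balance at complete mixing: C_std·(Q_w + Q_r) = Q_w·C_e + Q_r·C_b.
Rearranging, Q_w = Q_r·(C_std − C_b)/(C_e − C_std) = 9.4·(2.9 − 0.116) / (7.1 − 2.9) = 6.231 m³/s.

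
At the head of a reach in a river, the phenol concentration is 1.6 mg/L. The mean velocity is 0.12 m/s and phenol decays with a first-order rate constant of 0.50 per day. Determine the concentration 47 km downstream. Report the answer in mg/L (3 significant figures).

Travel time t = 47 km / 0.12 m/s = 4.7e+04/0.12 = 3.917e+05 s = 4.533 d.
First-order decay: C = 1.6·exp(−0.50·4.533) = 1.6·0.1037 = 0.1659 mg/L.

0.166 mg/L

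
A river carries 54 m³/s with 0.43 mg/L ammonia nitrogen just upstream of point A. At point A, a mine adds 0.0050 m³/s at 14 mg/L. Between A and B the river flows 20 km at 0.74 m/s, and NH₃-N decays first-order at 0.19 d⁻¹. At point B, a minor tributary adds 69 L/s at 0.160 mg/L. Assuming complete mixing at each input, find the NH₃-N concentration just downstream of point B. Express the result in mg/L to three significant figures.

0.406 mg/L

After input A: C = (54·0.43 + 0.005·14) / 54.01 = 0.4313 mg/L.
Over the 20 km reach to input B (t = 2.703e+04 s = 0.3128 d), decay gives C = 0.4313·exp(−0.19·0.3128) = 0.4064 mg/L.
69 L/s = 0.069 m³/s.
After input B: C = (54.01·0.4064 + 0.069·0.16) / 54.07 = 0.4061 mg/L.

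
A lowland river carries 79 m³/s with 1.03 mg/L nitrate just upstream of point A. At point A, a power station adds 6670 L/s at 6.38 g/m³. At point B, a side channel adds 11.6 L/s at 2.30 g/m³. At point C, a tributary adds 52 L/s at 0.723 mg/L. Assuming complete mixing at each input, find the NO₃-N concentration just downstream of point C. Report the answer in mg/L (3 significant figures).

6670 L/s = 6.67 m³/s.
After input A: C = (79·1.03 + 6.67·6.38) / 85.67 = 1.447 mg/L.
11.6 L/s = 0.0116 m³/s.
After input B: C = (85.67·1.447 + 0.0116·2.3) / 85.68 = 1.447 mg/L.
52 L/s = 0.052 m³/s.
After input C: C = (85.68·1.447 + 0.052·0.723) / 85.73 = 1.446 mg/L.

1.45 mg/L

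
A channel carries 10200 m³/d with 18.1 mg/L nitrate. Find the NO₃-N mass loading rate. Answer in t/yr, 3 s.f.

10200 m³/d = 0.1181 m³/s.
Mass flux = Q·C = 0.1181 m³/s × 18.1 g/m³ = 2.137 g/s.
= 2.137 g/s × 31.56 = 67.43 t/yr.

67.4 t/yr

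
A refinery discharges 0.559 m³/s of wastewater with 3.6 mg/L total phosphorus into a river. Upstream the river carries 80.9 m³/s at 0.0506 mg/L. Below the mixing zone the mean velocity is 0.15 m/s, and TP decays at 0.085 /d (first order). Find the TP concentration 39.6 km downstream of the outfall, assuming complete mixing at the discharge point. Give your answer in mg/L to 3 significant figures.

After complete mixing, C₀ = (0.559·3.6 + 80.9·0.0506) / 81.46 = 0.07496 mg/L.
Travel time t = 3.96e+04 m / 0.15 m/s = 2.64e+05 s = 3.056 d.
C = 0.07496·exp(−0.085·3.056) = 0.07496·0.7713 = 0.05781 mg/L.

0.0578 mg/L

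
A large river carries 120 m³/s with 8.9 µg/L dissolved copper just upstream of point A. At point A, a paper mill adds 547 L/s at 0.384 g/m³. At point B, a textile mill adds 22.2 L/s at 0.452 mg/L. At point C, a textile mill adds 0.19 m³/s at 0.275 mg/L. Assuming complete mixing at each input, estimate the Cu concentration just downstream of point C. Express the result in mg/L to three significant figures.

8.9 µg/L = 0.0089 mg/L.
547 L/s = 0.547 m³/s.
After input A: C = (120·0.0089 + 0.547·0.384) / 120.5 = 0.0106 mg/L.
22.2 L/s = 0.0222 m³/s.
After input B: C = (120.5·0.0106 + 0.0222·0.452) / 120.6 = 0.01068 mg/L.
After input C: C = (120.6·0.01068 + 0.19·0.275) / 120.8 = 0.0111 mg/L.

0.0111 mg/L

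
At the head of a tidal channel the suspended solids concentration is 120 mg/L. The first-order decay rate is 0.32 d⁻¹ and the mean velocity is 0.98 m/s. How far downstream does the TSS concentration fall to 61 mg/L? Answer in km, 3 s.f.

179 km

From C = C₀·e^(−kt), t = ln(C₀/C)/k = ln(120/61)/0.32 = 0.6766/0.32 = 2.114 d.
Distance = v·t = 0.98 m/s × 1.827e+05 s = 1.79e+05 m = 179 km.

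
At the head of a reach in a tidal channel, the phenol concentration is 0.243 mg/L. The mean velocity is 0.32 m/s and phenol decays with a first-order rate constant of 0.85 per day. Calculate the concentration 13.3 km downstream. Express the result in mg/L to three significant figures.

0.161 mg/L

Travel time t = 13.3 km / 0.32 m/s = 1.33e+04/0.32 = 4.156e+04 s = 0.481 d.
First-order decay: C = 0.243·exp(−0.85·0.481) = 0.243·0.6644 = 0.1614 mg/L.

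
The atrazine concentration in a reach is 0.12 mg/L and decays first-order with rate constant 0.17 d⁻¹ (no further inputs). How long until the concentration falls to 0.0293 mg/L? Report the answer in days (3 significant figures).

8.29 d

t = ln(C₀/C)/k = ln(0.12/0.0293)/0.17 = 1.41/0.17 = 8.294 d.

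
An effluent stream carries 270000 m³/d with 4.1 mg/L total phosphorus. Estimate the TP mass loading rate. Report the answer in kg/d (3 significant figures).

1110 kg/d

270000 m³/d = 3.125 m³/s.
Mass flux = Q·C = 3.125 m³/s × 4.1 g/m³ = 12.81 g/s.
= 12.81 g/s × 86.4 = 1107 kg/d.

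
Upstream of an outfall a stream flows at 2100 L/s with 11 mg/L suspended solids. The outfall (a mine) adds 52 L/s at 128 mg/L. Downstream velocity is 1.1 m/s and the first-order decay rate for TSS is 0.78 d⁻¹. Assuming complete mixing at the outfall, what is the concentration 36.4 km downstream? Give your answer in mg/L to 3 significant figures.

10.3 mg/L

52 L/s = 0.052 m³/s.
2100 L/s = 2.1 m³/s.
After complete mixing, C₀ = (0.052·128 + 2.1·11) / 2.152 = 13.83 mg/L.
Travel time t = 3.64e+04 m / 1.1 m/s = 3.309e+04 s = 0.383 d.
C = 13.83·exp(−0.78·0.383) = 13.83·0.7418 = 10.26 mg/L.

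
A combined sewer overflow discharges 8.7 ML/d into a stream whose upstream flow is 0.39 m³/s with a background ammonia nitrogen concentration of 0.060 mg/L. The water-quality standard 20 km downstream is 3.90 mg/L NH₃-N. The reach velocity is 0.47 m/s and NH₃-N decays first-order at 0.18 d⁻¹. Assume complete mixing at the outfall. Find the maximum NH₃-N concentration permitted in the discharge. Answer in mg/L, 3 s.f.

8.7 ML/d = 0.1007 m³/s.
Travel time to the compliance point: t = 2e+04/0.47 = 4.255e+04 s = 0.4925 d; decay factor exp(−0.18·0.4925) = 0.9152.
So the concentration just after mixing may be at most 3.9/0.9152 = 4.262 mg/L.
Mass balance: 4.262·0.4907 = 0.1007·Cₑ + 0.39·0.06.
Cₑ = (2.091 − 0.0234) / 0.1007 = 20.53 mg/L.

20.5 mg/L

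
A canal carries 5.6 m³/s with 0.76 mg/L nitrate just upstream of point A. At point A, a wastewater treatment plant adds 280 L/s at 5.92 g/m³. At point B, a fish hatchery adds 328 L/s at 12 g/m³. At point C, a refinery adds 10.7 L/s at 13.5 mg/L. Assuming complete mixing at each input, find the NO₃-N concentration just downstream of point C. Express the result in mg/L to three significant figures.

1.61 mg/L

280 L/s = 0.28 m³/s.
After input A: C = (5.6·0.76 + 0.28·5.92) / 5.88 = 1.006 mg/L.
328 L/s = 0.328 m³/s.
After input B: C = (5.88·1.006 + 0.328·12) / 6.208 = 1.587 mg/L.
10.7 L/s = 0.0107 m³/s.
After input C: C = (6.208·1.587 + 0.0107·13.5) / 6.219 = 1.607 mg/L.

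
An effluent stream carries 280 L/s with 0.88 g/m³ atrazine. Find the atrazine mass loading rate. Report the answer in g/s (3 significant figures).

280 L/s = 0.28 m³/s.
Mass flux = Q·C = 0.28 m³/s × 0.88 g/m³ = 0.2464 g/s.

0.246 g/s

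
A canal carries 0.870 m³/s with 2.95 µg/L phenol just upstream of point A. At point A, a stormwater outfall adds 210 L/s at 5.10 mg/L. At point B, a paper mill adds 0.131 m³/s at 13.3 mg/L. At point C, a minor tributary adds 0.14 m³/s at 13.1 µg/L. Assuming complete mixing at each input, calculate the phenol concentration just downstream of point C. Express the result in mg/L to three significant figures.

2.09 mg/L

2.95 µg/L = 0.00295 mg/L.
210 L/s = 0.21 m³/s.
After input A: C = (0.87·0.00295 + 0.21·5.1) / 1.08 = 0.994 mg/L.
After input B: C = (1.08·0.994 + 0.131·13.3) / 1.211 = 2.325 mg/L.
13.1 µg/L = 0.0131 mg/L.
After input C: C = (1.211·2.325 + 0.14·0.0131) / 1.351 = 2.086 mg/L.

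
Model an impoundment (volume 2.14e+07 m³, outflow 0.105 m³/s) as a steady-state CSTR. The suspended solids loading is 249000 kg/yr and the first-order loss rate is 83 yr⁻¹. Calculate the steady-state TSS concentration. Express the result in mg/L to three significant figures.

0.140 mg/L

Outflow Q = 0.105 m³/s × 3.156e+07 s/yr = 3.314e+06 m³/yr.
Steady-state CSTR mass balance: W = Q·C + k·V·C, so C = W/(Q + kV).
Q + kV = 3.314e+06 + 83·2.14e+07 = 1.78e+09 m³/yr.
C = 249000/1.78e+09 = 0.0001399 kg/m³ = 0.1399 mg/L.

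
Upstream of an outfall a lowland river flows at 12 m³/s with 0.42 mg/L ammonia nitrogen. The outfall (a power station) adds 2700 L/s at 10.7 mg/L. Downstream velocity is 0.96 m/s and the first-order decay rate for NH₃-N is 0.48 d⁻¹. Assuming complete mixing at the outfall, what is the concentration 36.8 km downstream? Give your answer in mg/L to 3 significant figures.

2700 L/s = 2.7 m³/s.
After complete mixing, C₀ = (2.7·10.7 + 12·0.42) / 14.7 = 2.308 mg/L.
Travel time t = 3.68e+04 m / 0.96 m/s = 3.833e+04 s = 0.4437 d.
C = 2.308·exp(−0.48·0.4437) = 2.308·0.8082 = 1.865 mg/L.

1.87 mg/L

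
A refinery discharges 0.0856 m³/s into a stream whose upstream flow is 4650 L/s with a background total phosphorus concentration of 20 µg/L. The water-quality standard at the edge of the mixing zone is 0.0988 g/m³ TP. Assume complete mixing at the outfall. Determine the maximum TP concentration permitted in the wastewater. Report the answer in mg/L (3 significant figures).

4650 L/s = 4.65 m³/s.
20 µg/L = 0.02 mg/L.
Mass balance: 0.0988·4.736 = 0.0856·Cₑ + 4.65·0.02.
Cₑ = (0.4679 − 0.093) / 0.0856 = 4.379 mg/L.

4.38 mg/L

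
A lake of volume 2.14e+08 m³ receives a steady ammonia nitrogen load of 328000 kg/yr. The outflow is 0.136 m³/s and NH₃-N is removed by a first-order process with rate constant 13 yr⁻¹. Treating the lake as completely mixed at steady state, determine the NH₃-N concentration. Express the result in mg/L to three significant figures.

0.118 mg/L

Outflow Q = 0.136 m³/s × 3.156e+07 s/yr = 4.292e+06 m³/yr.
Steady-state CSTR mass balance: W = Q·C + k·V·C, so C = W/(Q + kV).
Q + kV = 4.292e+06 + 13·2.14e+08 = 2.786e+09 m³/yr.
C = 328000/2.786e+09 = 0.0001177 kg/m³ = 0.1177 mg/L.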